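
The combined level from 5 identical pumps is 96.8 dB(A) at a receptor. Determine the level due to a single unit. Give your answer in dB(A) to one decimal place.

Dividing the total intensity by 5 lowers the level by 10·log₁₀ 5 = 6.990 dB: L₁ = 96.8 − 6.990.

89.8 dB(A)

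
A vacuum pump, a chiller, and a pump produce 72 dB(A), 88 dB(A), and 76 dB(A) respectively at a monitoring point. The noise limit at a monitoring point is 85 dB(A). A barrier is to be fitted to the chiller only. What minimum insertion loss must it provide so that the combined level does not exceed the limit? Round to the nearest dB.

4 dB

Fixed contribution from the other sources: Σ 10^(L/10) = 10^(72/10) + 10^(76/10) = 5.566e+07 (77.46 dB(A)).
To meet 85 dB(A) overall, the treated chiller may contribute at most 10^(85/10) − 5.566e+07 = 2.606e+08, i.e. 84.16 dB(A).
Required insertion loss = 88 − 84.16 = 3.84 dB.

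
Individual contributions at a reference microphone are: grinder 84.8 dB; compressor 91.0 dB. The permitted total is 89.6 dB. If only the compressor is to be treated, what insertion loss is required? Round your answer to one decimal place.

The untreated sources together contribute 10^(84.8/10) = 3.020e+08, i.e. 84.80 dB.
The limit corresponds to 10^(89.6/10) = 9.120e+08; subtracting the fixed part leaves 6.100e+08 for the compressor, i.e. 87.85 dB.
Required insertion loss = 91.0 − 87.85 = 3.15 dB.

3.1 dB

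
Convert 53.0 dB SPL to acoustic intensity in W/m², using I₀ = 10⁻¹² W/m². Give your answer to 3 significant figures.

2.00e-07 W/m²

I/I₀ = 10^(53.0/10) = 1.995e+05, so I = 1.995e+05 × 10⁻¹² W/m².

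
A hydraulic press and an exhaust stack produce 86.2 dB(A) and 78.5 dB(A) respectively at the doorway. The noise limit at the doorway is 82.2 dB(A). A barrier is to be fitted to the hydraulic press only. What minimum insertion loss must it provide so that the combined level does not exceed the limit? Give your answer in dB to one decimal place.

6.4 dB

The untreated sources together contribute 10^(78.5/10) = 7.079e+07, i.e. 78.50 dB(A).
To meet 82.2 dB(A) overall, the treated hydraulic press may contribute at most 10^(82.2/10) − 7.079e+07 = 9.516e+07, i.e. 79.78 dB(A).
So the hydraulic press must be reduced from 86.2 to 79.78 dB(A): IL = 6.42 dB.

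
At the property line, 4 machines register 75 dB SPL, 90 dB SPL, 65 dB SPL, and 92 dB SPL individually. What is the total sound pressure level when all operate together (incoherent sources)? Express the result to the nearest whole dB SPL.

For uncorrelated sources the intensities add, so convert each level to linear form, sum, and take 10·log₁₀ of the total.
Σ 10^(L/10) = 10^(75/10) + 10^(90/10) + 10^(65/10) + 10^(92/10) = 2.620e+09.
L_total = 10·log₁₀(2.620e+09) = 94.18 dB SPL.

94 dB SPL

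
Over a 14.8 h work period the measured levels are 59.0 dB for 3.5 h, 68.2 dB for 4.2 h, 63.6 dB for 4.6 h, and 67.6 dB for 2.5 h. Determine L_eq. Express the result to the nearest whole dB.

L_eq = 10·log₁₀[(1/T)·Σ tᵢ·10^(Lᵢ/10)] with T = 14.8 h.
Σ tᵢ·10^(Lᵢ/10) = 3.5·10^(59.0/10) + 4.2·10^(68.2/10) + 4.6·10^(63.6/10) + 2.5·10^(67.6/10) = 5.545e+07.
L_eq = 10·log₁₀(5.545e+07/14.8) = 65.74 dB.

66 dB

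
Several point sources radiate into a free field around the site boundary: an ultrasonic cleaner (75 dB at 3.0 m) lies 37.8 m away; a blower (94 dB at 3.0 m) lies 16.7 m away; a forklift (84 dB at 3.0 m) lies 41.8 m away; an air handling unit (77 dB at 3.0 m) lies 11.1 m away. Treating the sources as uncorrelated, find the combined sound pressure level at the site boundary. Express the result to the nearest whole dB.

Apply inverse-square spreading to bring every level to the receiver, then sum 10^(L/10).
ultrasonic cleaner: 75 − 20·log₁₀(37.8/3.0) = 75 − 22.01 = 52.99 dB.
blower: 94 − 20·log₁₀(16.7/3.0) = 94 − 14.91 = 79.09 dB.
forklift: 84 − 20·log₁₀(41.8/3.0) = 84 − 22.88 = 61.12 dB.
air handling unit: 77 − 20·log₁₀(11.1/3.0) = 77 − 11.36 = 65.64 dB.
Σ 10^(L/10) = 8.621e+07 → L_total = 10·log₁₀(8.621e+07) = 79.36 dB.

79 dB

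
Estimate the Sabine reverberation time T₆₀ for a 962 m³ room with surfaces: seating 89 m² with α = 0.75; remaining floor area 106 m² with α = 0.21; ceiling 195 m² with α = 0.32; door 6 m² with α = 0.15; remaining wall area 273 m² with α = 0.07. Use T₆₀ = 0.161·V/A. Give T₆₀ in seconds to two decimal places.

Total absorption A = 89·0.75 + 106·0.21 + 195·0.32 + 6·0.15 + 273·0.07 = 171.42 m² sabins.
T₆₀ = 0.161 × 962 / 171.42 = 0.904 s.

0.90 s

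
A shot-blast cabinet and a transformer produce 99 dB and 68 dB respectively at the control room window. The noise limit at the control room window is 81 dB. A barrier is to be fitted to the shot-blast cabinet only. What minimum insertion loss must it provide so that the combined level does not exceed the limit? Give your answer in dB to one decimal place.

The untreated sources together contribute 10^(68/10) = 6.310e+06, i.e. 68.00 dB.
The limit corresponds to 10^(81/10) = 1.259e+08; subtracting the fixed part leaves 1.196e+08 for the shot-blast cabinet, i.e. 80.78 dB.
So the shot-blast cabinet must be reduced from 99 to 80.78 dB: IL = 18.22 dB.

18.2 dB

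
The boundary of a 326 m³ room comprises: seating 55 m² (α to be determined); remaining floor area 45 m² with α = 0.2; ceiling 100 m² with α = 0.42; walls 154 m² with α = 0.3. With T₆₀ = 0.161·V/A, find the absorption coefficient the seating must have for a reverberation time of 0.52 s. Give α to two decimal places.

From T₆₀ = 0.161·V/A, the target T₆₀ = 0.52 s needs A = 0.161·326/0.52 = 100.93 m².
Absorption from the other surfaces = 45·0.2 + 100·0.42 + 154·0.3 = 97.20 m², so the seating must supply 3.73 m² over 55 m².
α = 3.73/55 = 0.068.

0.07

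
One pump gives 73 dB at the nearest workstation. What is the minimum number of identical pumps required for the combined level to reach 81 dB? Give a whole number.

7

Need L₁ + 10·log₁₀ N ≥ 81, i.e. log₁₀ N ≥ 0.80.
N ≥ 10^(8.0/10) = 6.310, so N = 7.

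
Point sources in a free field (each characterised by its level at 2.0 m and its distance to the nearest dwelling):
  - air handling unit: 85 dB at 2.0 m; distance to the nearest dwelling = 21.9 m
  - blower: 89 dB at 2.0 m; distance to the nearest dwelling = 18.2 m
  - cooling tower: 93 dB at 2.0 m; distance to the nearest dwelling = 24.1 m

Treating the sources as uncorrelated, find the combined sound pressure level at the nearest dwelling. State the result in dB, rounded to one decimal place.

74.1 dB

First find each source's level at the receiver (point-source: −20·log₁₀(r/r_ref)), then combine on an intensity basis.
air handling unit: 85 − 20·log₁₀(21.9/2.0) = 85 − 20.79 = 64.21 dB.
blower: 89 − 20·log₁₀(18.2/2.0) = 89 − 19.18 = 69.82 dB.
cooling tower: 93 − 20·log₁₀(24.1/2.0) = 93 − 21.62 = 71.38 dB.
Σ 10^(L/10) = 2.597e+07 → L_total = 10·log₁₀(2.597e+07) = 74.14 dB.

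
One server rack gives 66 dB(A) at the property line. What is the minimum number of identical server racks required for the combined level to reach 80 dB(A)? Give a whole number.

The shortfall is 80 − 66 = 14.0 dB, and N units add 10·log₁₀ N, so need 10·log₁₀ N ≥ 14.0.
N ≥ 10^(14.0/10) = 25.119, so N = 26.

26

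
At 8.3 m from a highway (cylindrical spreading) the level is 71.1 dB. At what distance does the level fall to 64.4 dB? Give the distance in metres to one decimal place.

The 6.7 dB drop corresponds to a distance ratio of 10^(6.7/10) for a line source.
r₂ = 8.3·10^((71.1−64.4)/10) = 8.3·10^(6.7/10) = 38.82 m.

38.8 m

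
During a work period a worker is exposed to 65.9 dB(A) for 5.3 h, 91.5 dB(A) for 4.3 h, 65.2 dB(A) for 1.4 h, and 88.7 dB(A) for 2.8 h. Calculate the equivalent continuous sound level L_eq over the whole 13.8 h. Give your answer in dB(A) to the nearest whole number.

88 dB(A)

Weight each interval's intensity by its duration and average over T = 13.8 h:
Σ tᵢ·10^(Lᵢ/10) = 5.3·10^(65.9/10) + 4.3·10^(91.5/10) + 1.4·10^(65.2/10) + 2.8·10^(88.7/10) = 8.175e+09.
L_eq = 10·log₁₀(8.175e+09/13.8) = 87.73 dB(A).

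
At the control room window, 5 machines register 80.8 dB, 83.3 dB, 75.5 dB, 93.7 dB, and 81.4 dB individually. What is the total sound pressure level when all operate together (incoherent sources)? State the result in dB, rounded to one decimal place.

Incoherent sources combine by intensity addition: L_total = 10·log₁₀(Σ 10^(L_i/10)).
Σ 10^(L/10) = 10^(80.8/10) + 10^(83.3/10) + 10^(75.5/10) + 10^(93.7/10) + 10^(81.4/10) = 2.852e+09.
L_total = 10·log₁₀(2.852e+09) = 94.55 dB.

94.6 dB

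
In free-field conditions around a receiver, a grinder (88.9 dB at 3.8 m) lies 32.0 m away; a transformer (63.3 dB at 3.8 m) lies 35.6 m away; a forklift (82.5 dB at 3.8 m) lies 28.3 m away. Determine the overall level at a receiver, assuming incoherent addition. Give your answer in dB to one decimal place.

71.5 dB

First find each source's level at the receiver (point-source: −20·log₁₀(r/r_ref)), then combine on an intensity basis.
grinder: 88.9 − 20·log₁₀(32.0/3.8) = 88.9 − 18.51 = 70.39 dB.
transformer: 63.3 − 20·log₁₀(35.6/3.8) = 63.3 − 19.43 = 43.87 dB.
forklift: 82.5 − 20·log₁₀(28.3/3.8) = 82.5 − 17.44 = 65.06 dB.
Σ 10^(L/10) = 1.418e+07 → L_total = 10·log₁₀(1.418e+07) = 71.52 dB.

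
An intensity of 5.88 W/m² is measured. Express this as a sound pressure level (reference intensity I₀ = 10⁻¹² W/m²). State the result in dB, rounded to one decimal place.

L = 10·log₁₀(I/I₀) = 10·log₁₀(5.88/10⁻¹²) = 10·log₁₀(5.88×10^12).
L = 10·(0.7694 + 12) = 127.69 dB.

127.7 dB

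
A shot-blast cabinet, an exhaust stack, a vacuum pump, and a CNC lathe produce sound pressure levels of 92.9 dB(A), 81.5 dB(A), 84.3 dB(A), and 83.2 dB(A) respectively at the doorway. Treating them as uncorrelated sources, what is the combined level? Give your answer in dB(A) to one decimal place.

94.1 dB(A)

Incoherent sources combine by intensity addition: L_total = 10·log₁₀(Σ 10^(L_i/10)).
Σ 10^(L/10) = 10^(92.9/10) + 10^(81.5/10) + 10^(84.3/10) + 10^(83.2/10) = 2.569e+09.
L_total = 10·log₁₀(2.569e+09) = 94.10 dB(A).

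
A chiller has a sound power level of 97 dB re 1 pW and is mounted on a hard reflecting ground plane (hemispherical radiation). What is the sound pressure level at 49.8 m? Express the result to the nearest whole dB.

55 dB

Free-field hemispherical radiation: L_p = L_w − 10·log₁₀(2π·r²), r = 49.8 m.
2π·r² = 1.558e+04 m², 10·log₁₀ of that is 41.926 dB.
L_p = 97 − 41.926 = 55.07 dB.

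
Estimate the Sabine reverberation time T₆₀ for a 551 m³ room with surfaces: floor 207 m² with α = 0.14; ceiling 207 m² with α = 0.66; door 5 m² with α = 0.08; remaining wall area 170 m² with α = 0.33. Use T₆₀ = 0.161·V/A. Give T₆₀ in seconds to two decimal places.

0.40 s

A = Σ Sᵢαᵢ = 207·0.14 + 207·0.66 + 5·0.08 + 170·0.33 = 222.10 m².
T₆₀ = 0.161 × 551 / 222.10 = 0.399 s.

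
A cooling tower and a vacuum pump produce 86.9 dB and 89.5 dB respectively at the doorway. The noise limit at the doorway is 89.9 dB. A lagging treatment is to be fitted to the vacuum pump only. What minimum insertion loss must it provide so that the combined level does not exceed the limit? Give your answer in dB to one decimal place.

Everything except the vacuum pump sums to 10^(86.9/10) = 4.898e+08 in linear terms, 86.90 dB.
The limit corresponds to 10^(89.9/10) = 9.772e+08; subtracting the fixed part leaves 4.875e+08 for the vacuum pump, i.e. 86.88 dB.
Required insertion loss = 89.5 − 86.88 = 2.62 dB.

2.6 dB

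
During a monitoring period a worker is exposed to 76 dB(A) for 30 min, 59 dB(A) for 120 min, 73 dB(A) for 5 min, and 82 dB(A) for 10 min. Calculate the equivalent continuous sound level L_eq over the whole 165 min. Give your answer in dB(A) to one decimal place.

L_eq = 10·log₁₀[(1/T)·Σ tᵢ·10^(Lᵢ/10)] with T = 165 min.
Σ tᵢ·10^(Lᵢ/10) = 30·10^(76/10) + 120·10^(59/10) + 5·10^(73/10) + 10·10^(82/10) = 2.974e+09.
L_eq = 10·log₁₀(2.974e+09/165) = 72.56 dB(A).

72.6 dB(A)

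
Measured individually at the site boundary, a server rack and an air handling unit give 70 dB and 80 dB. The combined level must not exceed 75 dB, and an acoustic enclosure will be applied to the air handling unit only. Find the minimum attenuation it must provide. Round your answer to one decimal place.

Fixed contribution from the other source: Σ 10^(L/10) = 10^(70/10) = 1.000e+07 (70.00 dB).
The limit corresponds to 10^(75/10) = 3.162e+07; subtracting the fixed part leaves 2.162e+07 for the air handling unit, i.e. 73.35 dB.
Required insertion loss = 80 − 73.35 = 6.65 dB.

6.7 dB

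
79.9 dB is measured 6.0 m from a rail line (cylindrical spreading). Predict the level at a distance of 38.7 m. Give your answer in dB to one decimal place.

Line-source attenuation: ΔL = 10·log₁₀(r₂/r₁) = 10·log₁₀(38.7/6.0) = 8.096 dB.
L₂ = 79.9 − 10·log₁₀(38.7/6.0) = 79.9 − 8.096 = 71.80 dB.

71.8 dB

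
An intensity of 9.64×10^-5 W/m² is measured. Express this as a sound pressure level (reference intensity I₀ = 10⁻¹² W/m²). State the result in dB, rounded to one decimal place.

79.8 dB

Dividing by I₀ shifts the exponent by 12: I/I₀ = 9.64×10^7.
L = 10·(0.9841 + 7) = 79.84 dB.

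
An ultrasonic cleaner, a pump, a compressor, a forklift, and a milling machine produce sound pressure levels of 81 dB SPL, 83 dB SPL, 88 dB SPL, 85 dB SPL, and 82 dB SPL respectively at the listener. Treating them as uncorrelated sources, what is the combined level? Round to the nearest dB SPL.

For uncorrelated sources the intensities add, so convert each level to linear form, sum, and take 10·log₁₀ of the total.
Σ 10^(L/10) = 10^(81/10) + 10^(83/10) + 10^(88/10) + 10^(85/10) + 10^(82/10) = 1.431e+09.
L_total = 10·log₁₀(1.431e+09) = 91.56 dB SPL.

92 dB SPL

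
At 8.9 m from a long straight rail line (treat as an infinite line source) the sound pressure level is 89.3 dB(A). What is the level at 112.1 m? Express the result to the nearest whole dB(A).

78 dB(A)

Line-source attenuation: ΔL = 10·log₁₀(r₂/r₁) = 10·log₁₀(112.1/8.9) = 11.002 dB.
L₂ = 89.3 − 10·log₁₀(112.1/8.9) = 89.3 − 11.002 = 78.30 dB(A).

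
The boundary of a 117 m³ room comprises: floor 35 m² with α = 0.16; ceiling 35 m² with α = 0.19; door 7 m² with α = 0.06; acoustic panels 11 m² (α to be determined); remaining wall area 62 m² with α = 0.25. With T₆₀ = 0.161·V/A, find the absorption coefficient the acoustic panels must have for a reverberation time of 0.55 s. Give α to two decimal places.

A = 0.161·V/T₆₀ = 0.161·117/0.55 = 34.25 m² sabins.
Absorption from the other surfaces = 35·0.16 + 35·0.19 + 7·0.06 + 62·0.25 = 28.17 m², so the acoustic panels must supply 6.08 m² over 11 m².
α = 6.08/11 = 0.553.

0.55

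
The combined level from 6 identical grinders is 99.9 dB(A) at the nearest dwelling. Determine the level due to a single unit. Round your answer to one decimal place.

Dividing the total intensity by 6 lowers the level by 10·log₁₀ 6 = 7.782 dB: L₁ = 99.9 − 7.782.

92.1 dB(A)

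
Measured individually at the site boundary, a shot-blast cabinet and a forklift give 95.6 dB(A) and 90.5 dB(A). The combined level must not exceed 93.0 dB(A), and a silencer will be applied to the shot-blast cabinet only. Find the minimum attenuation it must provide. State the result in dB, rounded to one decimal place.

Fixed contribution from the other source: Σ 10^(L/10) = 10^(90.5/10) = 1.122e+09 (90.50 dB(A)).
To meet 93.0 dB(A) overall, the treated shot-blast cabinet may contribute at most 10^(93.0/10) − 1.122e+09 = 8.732e+08, i.e. 89.41 dB(A).
Required insertion loss = 95.6 − 89.41 = 6.19 dB.

6.2 dB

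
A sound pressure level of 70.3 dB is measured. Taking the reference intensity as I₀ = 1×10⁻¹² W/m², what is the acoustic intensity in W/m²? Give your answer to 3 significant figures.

1.07e-05 W/m²

I = I₀·10^(L/10) = 10⁻¹² × 10^(70.3/10) = 10^(-4.970).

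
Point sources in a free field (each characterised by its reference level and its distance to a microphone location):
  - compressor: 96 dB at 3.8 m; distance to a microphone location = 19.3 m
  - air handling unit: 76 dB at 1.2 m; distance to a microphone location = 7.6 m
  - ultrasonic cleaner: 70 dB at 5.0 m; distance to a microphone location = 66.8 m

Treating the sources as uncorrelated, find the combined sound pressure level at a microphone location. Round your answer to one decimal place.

81.9 dB

Apply inverse-square spreading to bring every level to the receiver, then sum 10^(L/10).
compressor: 96 − 20·log₁₀(19.3/3.8) = 96 − 14.12 = 81.88 dB.
air handling unit: 76 − 20·log₁₀(7.6/1.2) = 76 − 16.03 = 59.97 dB.
ultrasonic cleaner: 70 − 20·log₁₀(66.8/5.0) = 70 − 22.52 = 47.48 dB.
Σ 10^(L/10) = 1.554e+08 → L_total = 10·log₁₀(1.554e+08) = 81.91 dB.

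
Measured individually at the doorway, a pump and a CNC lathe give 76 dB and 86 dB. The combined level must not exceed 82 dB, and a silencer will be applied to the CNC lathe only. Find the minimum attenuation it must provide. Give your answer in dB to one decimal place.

5.3 dB

Everything except the CNC lathe sums to 10^(76/10) = 3.981e+07 in linear terms, 76.00 dB.
To meet 82 dB overall, the treated CNC lathe may contribute at most 10^(82/10) − 3.981e+07 = 1.187e+08, i.e. 80.74 dB.
So the CNC lathe must be reduced from 86 to 80.74 dB: IL = 5.26 dB.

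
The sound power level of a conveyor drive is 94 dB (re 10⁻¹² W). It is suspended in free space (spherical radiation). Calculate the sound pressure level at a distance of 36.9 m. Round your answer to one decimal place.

51.7 dB

The power spreads over a sphere of area 4π·r², so L_p = L_w − 10·log₁₀(4π·r²).
4π·r² = 1.711e+04 m², 10·log₁₀ of that is 42.333 dB.
L_p = 94 − 42.333 = 51.67 dB.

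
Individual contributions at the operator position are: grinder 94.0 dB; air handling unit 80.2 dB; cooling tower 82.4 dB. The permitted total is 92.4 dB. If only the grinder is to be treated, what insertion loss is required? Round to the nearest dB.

The untreated sources together contribute 10^(80.2/10) + 10^(82.4/10) = 2.785e+08, i.e. 84.45 dB.
The limit corresponds to 10^(92.4/10) = 1.738e+09; subtracting the fixed part leaves 1.459e+09 for the grinder, i.e. 91.64 dB.
So the grinder must be reduced from 94.0 to 91.64 dB: IL = 2.36 dB.

2 dB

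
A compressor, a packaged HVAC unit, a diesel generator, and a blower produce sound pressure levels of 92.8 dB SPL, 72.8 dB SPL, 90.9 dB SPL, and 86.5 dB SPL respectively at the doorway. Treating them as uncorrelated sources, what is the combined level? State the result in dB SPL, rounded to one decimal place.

Incoherent sources combine by intensity addition: L_total = 10·log₁₀(Σ 10^(L_i/10)).
Σ 10^(L/10) = 10^(92.8/10) + 10^(72.8/10) + 10^(90.9/10) + 10^(86.5/10) = 3.601e+09.
L_total = 10·log₁₀(3.601e+09) = 95.56 dB SPL.

95.6 dB SPL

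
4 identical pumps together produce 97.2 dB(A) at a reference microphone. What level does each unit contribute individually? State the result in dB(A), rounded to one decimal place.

For N identical incoherent sources L_total = L₁ + 10·log₁₀ N, so L₁ = 97.2 − 10·log₁₀(4) = 97.2 − 6.021.

91.2 dB(A)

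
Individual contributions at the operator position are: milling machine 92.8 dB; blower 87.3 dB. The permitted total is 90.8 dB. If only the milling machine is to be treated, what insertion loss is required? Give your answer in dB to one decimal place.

4.6 dB

Everything except the milling machine sums to 10^(87.3/10) = 5.370e+08 in linear terms, 87.30 dB.
To meet 90.8 dB overall, the treated milling machine may contribute at most 10^(90.8/10) − 5.370e+08 = 6.652e+08, i.e. 88.23 dB.
Required insertion loss = 92.8 − 88.23 = 4.57 dB.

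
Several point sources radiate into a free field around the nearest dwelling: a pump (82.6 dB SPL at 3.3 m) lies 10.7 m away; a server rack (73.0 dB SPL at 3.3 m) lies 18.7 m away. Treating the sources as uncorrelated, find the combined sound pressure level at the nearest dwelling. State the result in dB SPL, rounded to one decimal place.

72.5 dB SPL

First find each source's level at the receiver (point-source: −20·log₁₀(r/r_ref)), then combine on an intensity basis.
pump: 82.6 − 20·log₁₀(10.7/3.3) = 82.6 − 10.22 = 72.38 dB SPL.
server rack: 73.0 − 20·log₁₀(18.7/3.3) = 73.0 − 15.07 = 57.93 dB SPL.
Σ 10^(L/10) = 1.793e+07 → L_total = 10·log₁₀(1.793e+07) = 72.54 dB SPL.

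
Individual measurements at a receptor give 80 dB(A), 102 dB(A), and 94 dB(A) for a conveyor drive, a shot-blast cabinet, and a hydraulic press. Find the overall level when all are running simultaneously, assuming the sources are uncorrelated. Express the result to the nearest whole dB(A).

Incoherent sources combine by intensity addition: L_total = 10·log₁₀(Σ 10^(L_i/10)).
Σ 10^(L/10) = 10^(80/10) + 10^(102/10) + 10^(94/10) = 1.846e+10.
L_total = 10·log₁₀(1.846e+10) = 102.66 dB(A).

103 dB(A)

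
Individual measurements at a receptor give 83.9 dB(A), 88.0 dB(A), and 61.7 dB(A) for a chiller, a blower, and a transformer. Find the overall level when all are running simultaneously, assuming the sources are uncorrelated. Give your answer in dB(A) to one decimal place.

Incoherent sources combine by intensity addition: L_total = 10·log₁₀(Σ 10^(L_i/10)).
Σ 10^(L/10) = 10^(83.9/10) + 10^(88.0/10) + 10^(61.7/10) = 8.779e+08.
L_total = 10·log₁₀(8.779e+08) = 89.43 dB(A).

89.4 dB(A)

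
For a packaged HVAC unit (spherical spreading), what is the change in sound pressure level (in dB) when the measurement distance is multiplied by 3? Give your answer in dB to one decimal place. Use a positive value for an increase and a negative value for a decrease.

-9.5 dB

With spherical spreading the level changes by −20·log₁₀(r₂/r₁).
ΔL = −20·log₁₀(3) = -9.54 dB.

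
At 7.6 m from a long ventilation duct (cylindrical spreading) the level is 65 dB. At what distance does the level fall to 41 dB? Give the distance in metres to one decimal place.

The 24.0 dB drop corresponds to a distance ratio of 10^(24.0/10) for a line source.
r₂ = 7.6·10^((65−41)/10) = 7.6·10^(24.0/10) = 1909.03 m.

1909.0 m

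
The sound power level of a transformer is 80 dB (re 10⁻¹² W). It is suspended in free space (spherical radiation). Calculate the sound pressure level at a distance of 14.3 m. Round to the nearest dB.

Free-field spherical radiation: L_p = L_w − 10·log₁₀(4π·r²), r = 14.3 m.
4π·r² = 2570 m², 10·log₁₀ of that is 34.099 dB.
L_p = 80 − 34.099 = 45.90 dB.

46 dB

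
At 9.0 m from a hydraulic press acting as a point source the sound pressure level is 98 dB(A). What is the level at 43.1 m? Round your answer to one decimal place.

For a point source, L₂ = L₁ − 20·log₁₀(r₂/r₁).
L₂ = 98 − 20·log₁₀(43.1/9.0) = 98 − 13.605 = 84.40 dB(A).

84.4 dB(A)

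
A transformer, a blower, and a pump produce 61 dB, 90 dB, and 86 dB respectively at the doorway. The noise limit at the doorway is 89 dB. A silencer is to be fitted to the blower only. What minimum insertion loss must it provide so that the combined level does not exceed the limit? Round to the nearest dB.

Fixed contribution from the other sources: Σ 10^(L/10) = 10^(61/10) + 10^(86/10) = 3.994e+08 (86.01 dB).
To meet 89 dB overall, the treated blower may contribute at most 10^(89/10) − 3.994e+08 = 3.950e+08, i.e. 85.97 dB.
So the blower must be reduced from 90 to 85.97 dB: IL = 4.03 dB.

4 dB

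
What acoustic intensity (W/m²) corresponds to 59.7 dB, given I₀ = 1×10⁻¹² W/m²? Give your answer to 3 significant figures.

I/I₀ = 10^(59.7/10) = 9.333e+05, so I = 9.333e+05 × 10⁻¹² W/m².

9.33e-07 W/m²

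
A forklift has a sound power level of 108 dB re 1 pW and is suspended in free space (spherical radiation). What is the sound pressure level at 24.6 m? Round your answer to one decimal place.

Free-field spherical radiation: L_p = L_w − 10·log₁₀(4π·r²), r = 24.6 m.
4π·r² = 7605 m², 10·log₁₀ of that is 38.811 dB.
L_p = 108 − 38.811 = 69.19 dB.

69.2 dB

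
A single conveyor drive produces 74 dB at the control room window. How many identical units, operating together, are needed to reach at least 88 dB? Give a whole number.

Need L₁ + 10·log₁₀ N ≥ 88, i.e. log₁₀ N ≥ 1.40.
N ≥ 10^(14.0/10) = 25.119, so N = 26.

26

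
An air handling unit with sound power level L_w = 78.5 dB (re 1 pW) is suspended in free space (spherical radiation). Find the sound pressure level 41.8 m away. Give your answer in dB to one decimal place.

The power spreads over a sphere of area 4π·r², so L_p = L_w − 10·log₁₀(4π·r²).
4π·r² = 2.196e+04 m², 10·log₁₀ of that is 43.416 dB.
L_p = 78.5 − 43.416 = 35.08 dB.

35.1 dB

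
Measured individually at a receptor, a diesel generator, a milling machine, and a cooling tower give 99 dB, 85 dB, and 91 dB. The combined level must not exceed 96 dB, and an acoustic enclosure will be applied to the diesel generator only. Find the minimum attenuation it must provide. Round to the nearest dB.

The untreated sources together contribute 10^(85/10) + 10^(91/10) = 1.575e+09, i.e. 91.97 dB.
To meet 96 dB overall, the treated diesel generator may contribute at most 10^(96/10) − 1.575e+09 = 2.406e+09, i.e. 93.81 dB.
Required insertion loss = 99 − 93.81 = 5.19 dB.

5 dB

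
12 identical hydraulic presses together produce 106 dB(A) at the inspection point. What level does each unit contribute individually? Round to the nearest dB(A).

For N identical incoherent sources L_total = L₁ + 10·log₁₀ N, so L₁ = 106 − 10·log₁₀(12) = 106 − 10.792.

95 dB(A)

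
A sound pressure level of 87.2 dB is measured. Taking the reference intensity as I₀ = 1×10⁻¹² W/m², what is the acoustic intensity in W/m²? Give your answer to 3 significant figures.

0.000525 W/m²

I = I₀·10^(L/10) = 10⁻¹² × 10^(87.2/10) = 10^(-3.280).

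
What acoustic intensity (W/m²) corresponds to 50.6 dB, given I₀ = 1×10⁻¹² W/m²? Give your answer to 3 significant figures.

1.15e-07 W/m²

L = 10·log₁₀(I/I₀) ⇒ I = I₀·10^(L/10) = 10⁻¹² × 10^5.06.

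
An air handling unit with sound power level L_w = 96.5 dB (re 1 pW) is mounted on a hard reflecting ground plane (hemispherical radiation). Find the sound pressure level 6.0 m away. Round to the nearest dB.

73 dB

L_p = L_w − 10·log₁₀(2π·r²) with r = 6.0 m.
2π·r² = 226.2 m², 10·log₁₀ of that is 23.545 dB.
L_p = 96.5 − 23.545 = 72.96 dB.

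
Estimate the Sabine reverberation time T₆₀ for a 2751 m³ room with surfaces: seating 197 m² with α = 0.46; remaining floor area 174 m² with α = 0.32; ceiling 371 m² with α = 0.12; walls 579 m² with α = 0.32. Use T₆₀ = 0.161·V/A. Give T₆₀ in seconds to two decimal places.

1.18 s

Total absorption A = 197·0.46 + 174·0.32 + 371·0.12 + 579·0.32 = 376.10 m² sabins.
T₆₀ = 0.161·V/A = 0.161·2751/376.10 = 1.178 s.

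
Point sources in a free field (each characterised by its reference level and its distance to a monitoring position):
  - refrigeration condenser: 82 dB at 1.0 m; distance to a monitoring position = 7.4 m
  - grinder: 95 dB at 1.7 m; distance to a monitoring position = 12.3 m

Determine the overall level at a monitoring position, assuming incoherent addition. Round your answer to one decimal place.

First find each source's level at the receiver (point-source: −20·log₁₀(r/r_ref)), then combine on an intensity basis.
refrigeration condenser: 82 − 20·log₁₀(7.4/1.0) = 82 − 17.38 = 64.62 dB.
grinder: 95 − 20·log₁₀(12.3/1.7) = 95 − 17.19 = 77.81 dB.
Σ 10^(L/10) = 6.330e+07 → L_total = 10·log₁₀(6.330e+07) = 78.01 dB.

78.0 dB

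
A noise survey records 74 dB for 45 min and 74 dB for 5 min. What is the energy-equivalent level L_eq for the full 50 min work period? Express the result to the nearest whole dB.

74 dB

The energy average is taken in the linear domain: L_eq = 10·log₁₀[(Σ tᵢ·10^(Lᵢ/10))/T], T = 50 min.
Σ tᵢ·10^(Lᵢ/10) = 45·10^(74/10) + 5·10^(74/10) = 1.256e+09.
L_eq = 10·log₁₀(1.256e+09/50) = 74.00 dB.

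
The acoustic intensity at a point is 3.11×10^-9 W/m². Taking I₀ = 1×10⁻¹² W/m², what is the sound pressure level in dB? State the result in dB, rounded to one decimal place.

34.9 dB

Dividing by I₀ shifts the exponent by 12: I/I₀ = 3.11×10^3.
L = 10·(0.4928 + 3) = 34.93 dB.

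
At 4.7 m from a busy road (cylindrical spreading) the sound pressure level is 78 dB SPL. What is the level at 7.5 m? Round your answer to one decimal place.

76.0 dB SPL

For a line source, L₂ = L₁ − 10·log₁₀(r₂/r₁).
L₂ = 78 − 10·log₁₀(7.5/4.7) = 78 − 2.030 = 75.97 dB SPL.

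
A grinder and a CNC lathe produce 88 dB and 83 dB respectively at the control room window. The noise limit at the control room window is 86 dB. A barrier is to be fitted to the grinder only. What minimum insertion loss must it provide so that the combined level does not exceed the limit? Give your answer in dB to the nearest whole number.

The untreated sources together contribute 10^(83/10) = 1.995e+08, i.e. 83.00 dB.
To meet 86 dB overall, the treated grinder may contribute at most 10^(86/10) − 1.995e+08 = 1.986e+08, i.e. 82.98 dB.
So the grinder must be reduced from 88 to 82.98 dB: IL = 5.02 dB.

5 dB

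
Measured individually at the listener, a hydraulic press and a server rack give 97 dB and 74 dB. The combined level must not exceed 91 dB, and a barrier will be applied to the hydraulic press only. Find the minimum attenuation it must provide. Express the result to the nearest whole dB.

Everything except the hydraulic press sums to 10^(74/10) = 2.512e+07 in linear terms, 74.00 dB.
To meet 91 dB overall, the treated hydraulic press may contribute at most 10^(91/10) − 2.512e+07 = 1.234e+09, i.e. 90.91 dB.
Required insertion loss = 97 − 90.91 = 6.09 dB.

6 dB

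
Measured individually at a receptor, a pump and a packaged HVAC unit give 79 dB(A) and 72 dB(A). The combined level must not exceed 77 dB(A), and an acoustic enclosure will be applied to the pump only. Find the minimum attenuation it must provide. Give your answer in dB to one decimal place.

Fixed contribution from the other source: Σ 10^(L/10) = 10^(72/10) = 1.585e+07 (72.00 dB(A)).
The limit corresponds to 10^(77/10) = 5.012e+07; subtracting the fixed part leaves 3.427e+07 for the pump, i.e. 75.35 dB(A).
Required insertion loss = 79 − 75.35 = 3.65 dB.

3.7 dB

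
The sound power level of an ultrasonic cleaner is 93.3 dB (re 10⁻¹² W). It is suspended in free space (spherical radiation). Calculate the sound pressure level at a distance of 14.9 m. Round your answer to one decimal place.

L_p = L_w − 10·log₁₀(4π·r²) with r = 14.9 m.
4π·r² = 2790 m², 10·log₁₀ of that is 34.456 dB.
L_p = 93.3 − 34.456 = 58.84 dB.

58.8 dB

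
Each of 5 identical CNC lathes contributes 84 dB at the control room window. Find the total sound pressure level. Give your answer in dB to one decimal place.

N identical incoherent sources raise the level by 10·log₁₀ N.
L_total = 84 + 10·log₁₀(5) = 84 + 6.990 = 90.99 dB.

91.0 dB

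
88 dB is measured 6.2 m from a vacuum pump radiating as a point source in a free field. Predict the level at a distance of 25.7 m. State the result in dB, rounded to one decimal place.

75.6 dB

Point-source attenuation: ΔL = 20·log₁₀(r₂/r₁) = 20·log₁₀(25.7/6.2) = 12.351 dB.
L₂ = 88 − 20·log₁₀(25.7/6.2) = 88 − 12.351 = 75.65 dB.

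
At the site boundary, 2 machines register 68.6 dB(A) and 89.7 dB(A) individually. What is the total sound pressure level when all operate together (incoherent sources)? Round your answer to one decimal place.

Incoherent sources combine by intensity addition: L_total = 10·log₁₀(Σ 10^(L_i/10)).
Σ 10^(L/10) = 10^(68.6/10) + 10^(89.7/10) = 9.405e+08.
L_total = 10·log₁₀(9.405e+08) = 89.73 dB(A).

89.7 dB(A)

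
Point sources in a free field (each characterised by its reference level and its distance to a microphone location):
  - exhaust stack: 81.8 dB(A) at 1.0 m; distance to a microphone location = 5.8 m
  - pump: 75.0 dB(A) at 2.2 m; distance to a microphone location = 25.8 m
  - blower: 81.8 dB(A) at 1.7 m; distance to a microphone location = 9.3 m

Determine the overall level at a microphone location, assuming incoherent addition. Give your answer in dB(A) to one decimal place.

69.9 dB(A)

Propagate each source to the receiver with L = L_ref − 20·log₁₀(r/r_ref), then add intensities.
exhaust stack: 81.8 − 20·log₁₀(5.8/1.0) = 81.8 − 15.27 = 66.53 dB(A).
pump: 75.0 − 20·log₁₀(25.8/2.2) = 75.0 − 21.38 = 53.62 dB(A).
blower: 81.8 − 20·log₁₀(9.3/1.7) = 81.8 − 14.76 = 67.04 dB(A).
Σ 10^(L/10) = 9.787e+06 → L_total = 10·log₁₀(9.787e+06) = 69.91 dB(A).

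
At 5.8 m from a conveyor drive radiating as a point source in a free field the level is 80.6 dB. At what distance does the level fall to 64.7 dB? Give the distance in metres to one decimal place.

The 15.9 dB drop corresponds to a distance ratio of 10^(15.9/20) for a point source.
r₂ = 5.8·10^((80.6−64.7)/20) = 5.8·10^(15.9/20) = 36.18 m.

36.2 m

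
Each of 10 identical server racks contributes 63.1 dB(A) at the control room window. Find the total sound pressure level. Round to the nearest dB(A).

73 dB(A)

L_total = L₁ + 10·log₁₀ N for N identical incoherent sources.
L_total = 63.1 + 10·log₁₀(10) = 63.1 + 10.000 = 73.10 dB(A).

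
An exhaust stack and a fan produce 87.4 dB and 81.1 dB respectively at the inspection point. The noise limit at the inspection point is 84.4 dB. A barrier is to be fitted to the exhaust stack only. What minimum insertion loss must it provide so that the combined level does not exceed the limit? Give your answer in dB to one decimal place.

Fixed contribution from the other source: Σ 10^(L/10) = 10^(81.1/10) = 1.288e+08 (81.10 dB).
To meet 84.4 dB overall, the treated exhaust stack may contribute at most 10^(84.4/10) − 1.288e+08 = 1.466e+08, i.e. 81.66 dB.
Required insertion loss = 87.4 − 81.66 = 5.74 dB.

5.7 dB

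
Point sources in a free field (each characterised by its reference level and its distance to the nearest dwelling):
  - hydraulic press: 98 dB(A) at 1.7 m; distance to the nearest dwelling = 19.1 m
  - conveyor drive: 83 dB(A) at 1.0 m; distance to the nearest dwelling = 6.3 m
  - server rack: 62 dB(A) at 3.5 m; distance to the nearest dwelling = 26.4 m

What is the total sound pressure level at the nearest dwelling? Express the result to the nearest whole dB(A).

First find each source's level at the receiver (point-source: −20·log₁₀(r/r_ref)), then combine on an intensity basis.
hydraulic press: 98 − 20·log₁₀(19.1/1.7) = 98 − 21.01 = 76.99 dB(A).
conveyor drive: 83 − 20·log₁₀(6.3/1.0) = 83 − 15.99 = 67.01 dB(A).
server rack: 62 − 20·log₁₀(26.4/3.5) = 62 − 17.55 = 44.45 dB(A).
Σ 10^(L/10) = 5.504e+07 → L_total = 10·log₁₀(5.504e+07) = 77.41 dB(A).

77 dB(A)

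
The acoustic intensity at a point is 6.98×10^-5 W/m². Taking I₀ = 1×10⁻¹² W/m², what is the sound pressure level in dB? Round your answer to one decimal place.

78.4 dB

L = 10·log₁₀(I/I₀) = 10·log₁₀(6.98×10^-5/10⁻¹²) = 10·log₁₀(6.98×10^7).
L = 10·(0.8439 + 7) = 78.44 dB.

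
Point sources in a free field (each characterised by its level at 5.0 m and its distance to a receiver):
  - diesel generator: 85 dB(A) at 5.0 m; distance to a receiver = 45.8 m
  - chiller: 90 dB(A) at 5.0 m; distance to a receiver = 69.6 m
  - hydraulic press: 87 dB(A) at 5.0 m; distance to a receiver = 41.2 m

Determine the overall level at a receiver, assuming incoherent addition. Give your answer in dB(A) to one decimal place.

First find each source's level at the receiver (point-source: −20·log₁₀(r/r_ref)), then combine on an intensity basis.
diesel generator: 85 − 20·log₁₀(45.8/5.0) = 85 − 19.24 = 65.76 dB(A).
chiller: 90 − 20·log₁₀(69.6/5.0) = 90 − 22.87 = 67.13 dB(A).
hydraulic press: 87 − 20·log₁₀(41.2/5.0) = 87 − 18.32 = 68.68 dB(A).
Σ 10^(L/10) = 1.631e+07 → L_total = 10·log₁₀(1.631e+07) = 72.12 dB(A).

72.1 dB(A)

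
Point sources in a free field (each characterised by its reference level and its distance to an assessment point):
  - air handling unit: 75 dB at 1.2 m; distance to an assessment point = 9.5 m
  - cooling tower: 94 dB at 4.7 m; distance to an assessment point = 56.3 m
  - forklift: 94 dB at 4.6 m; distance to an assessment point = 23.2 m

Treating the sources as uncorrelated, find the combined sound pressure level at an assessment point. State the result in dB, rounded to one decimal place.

80.7 dB

Apply inverse-square spreading to bring every level to the receiver, then sum 10^(L/10).
air handling unit: 75 − 20·log₁₀(9.5/1.2) = 75 − 17.97 = 57.03 dB.
cooling tower: 94 − 20·log₁₀(56.3/4.7) = 94 − 21.57 = 72.43 dB.
forklift: 94 − 20·log₁₀(23.2/4.6) = 94 − 14.05 = 79.95 dB.
Σ 10^(L/10) = 1.168e+08 → L_total = 10·log₁₀(1.168e+08) = 80.67 dB.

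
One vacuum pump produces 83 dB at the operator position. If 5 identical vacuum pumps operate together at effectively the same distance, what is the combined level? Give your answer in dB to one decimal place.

With 5 equal, uncorrelated contributions the intensity is 5× that of one unit, giving a rise of 10·log₁₀ 5.
L_total = 83 + 10·log₁₀(5) = 83 + 6.990 = 89.99 dB.

90.0 dB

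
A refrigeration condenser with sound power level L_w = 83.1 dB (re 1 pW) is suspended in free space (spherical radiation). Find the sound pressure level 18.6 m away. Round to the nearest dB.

47 dB

L_p = L_w − 10·log₁₀(4π·r²) with r = 18.6 m.
4π·r² = 4347 m², 10·log₁₀ of that is 36.382 dB.
L_p = 83.1 − 36.382 = 46.72 dB.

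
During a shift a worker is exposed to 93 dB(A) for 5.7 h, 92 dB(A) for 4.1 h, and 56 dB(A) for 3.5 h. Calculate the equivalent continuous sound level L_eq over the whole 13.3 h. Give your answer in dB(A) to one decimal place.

91.3 dB(A)

Weight each interval's intensity by its duration and average over T = 13.3 h:
Σ tᵢ·10^(Lᵢ/10) = 5.7·10^(93/10) + 4.1·10^(92/10) + 3.5·10^(56/10) = 1.787e+10.
L_eq = 10·log₁₀(1.787e+10/13.3) = 91.28 dB(A).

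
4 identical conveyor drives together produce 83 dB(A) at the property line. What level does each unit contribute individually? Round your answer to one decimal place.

77.0 dB(A)

Dividing the total intensity by 4 lowers the level by 10·log₁₀ 4 = 6.021 dB: L₁ = 83 − 6.021.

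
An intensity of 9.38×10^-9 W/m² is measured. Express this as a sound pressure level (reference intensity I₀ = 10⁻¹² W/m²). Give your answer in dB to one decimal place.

39.7 dB

I/I₀ = 9.38×10^-9/10⁻¹² = 9.38×10^3, and L = 10·log₁₀(I/I₀).
L = 10·(0.9722 + 3) = 39.72 dB.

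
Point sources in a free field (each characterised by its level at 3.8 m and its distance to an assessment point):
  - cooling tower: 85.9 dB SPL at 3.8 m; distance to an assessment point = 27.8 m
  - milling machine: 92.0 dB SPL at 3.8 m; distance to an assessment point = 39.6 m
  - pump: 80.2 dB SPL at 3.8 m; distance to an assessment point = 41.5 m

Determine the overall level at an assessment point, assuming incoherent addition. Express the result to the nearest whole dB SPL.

Propagate each source to the receiver with L = L_ref − 20·log₁₀(r/r_ref), then add intensities.
cooling tower: 85.9 − 20·log₁₀(27.8/3.8) = 85.9 − 17.29 = 68.61 dB SPL.
milling machine: 92.0 − 20·log₁₀(39.6/3.8) = 92.0 − 20.36 = 71.64 dB SPL.
pump: 80.2 − 20·log₁₀(41.5/3.8) = 80.2 − 20.77 = 59.43 dB SPL.
Σ 10^(L/10) = 2.274e+07 → L_total = 10·log₁₀(2.274e+07) = 73.57 dB SPL.

74 dB SPL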